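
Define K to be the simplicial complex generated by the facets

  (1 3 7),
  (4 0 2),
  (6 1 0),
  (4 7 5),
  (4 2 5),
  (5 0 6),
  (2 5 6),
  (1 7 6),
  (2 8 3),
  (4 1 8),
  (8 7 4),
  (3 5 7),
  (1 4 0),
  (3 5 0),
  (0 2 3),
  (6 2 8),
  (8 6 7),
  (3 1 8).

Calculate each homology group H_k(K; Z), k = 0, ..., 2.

H_0 ≅ Z,  H_1 ≅ Z ⊕ Z/2Z,  H_2 = 0.

Order the vertices as 0 < 1 < 2 < 3 < 4 < 5 < 6 < 7 < 8. Listing each simplex with vertices in this order, K has dimension 2 with simplices:

  0-simplices (9): [0], [1], [2], [3], [4], [5], [6], [7], [8]
  1-simplices (27): (27 of them)
  2-simplices (18): [0,1,4], [0,1,6], [0,2,3], [0,2,4], [0,3,5], [0,5,6], [1,3,7], [1,3,8], [1,4,8], [1,6,7], [2,3,8], [2,4,5], [2,5,6], [2,6,8], [3,5,7], [4,5,7], [4,7,8], [6,7,8]

giving chain groups C_0 ≅ Z^9, C_1 ≅ Z^27, C_2 ≅ Z^18.

The boundary map ∂_1: C_1 → C_0 maps an edge to its endpoints' difference, ∂[p,q] = q − p.
The 9×27 boundary matrix has rank 8 and Smith normal form diag(1,1,1,1,1,1,1,1).

The boundary map ∂_2: C_2 → C_1 acts by ∂[p,q,r] = [q,r] − [p,r] + [p,q]. For instance
  ∂[0,1,4] = [1,4] − [0,4] + [0,1],
  ∂[0,2,4] = [2,4] − [0,4] + [0,2].
The 27×18 boundary matrix has rank 18 and Smith normal form diag(1,1,1,1,1,1,1,1,1,1,1,1,1,1,1,1,1,2).

Now H_k = ker ∂_k / im ∂_{k+1}, so:

  H_0: rank C_0 − rank ∂_1 = 9 − 8 = 1, and the invariant factors of ∂_1 are all 1, so H_0 ≅ Z.
  H_1: rank ker ∂_1 − rank ∂_2 = (27 − 8) − 18 = 1, and ∂_2 has invariant factor 2 > 1, so H_1 ≅ Z ⊕ Z/2Z.
  H_2: rank ker ∂_2 − rank ∂_3 = (18 − 18) − 0 = 0, and there is no ∂_3, so H_2 ≅ 0.

As a check, the Euler characteristic is 9 − 27 + 18 = 0, which agrees with 1 − 1 + 0 = 0.
(K is a triangulation of the Klein bottle.)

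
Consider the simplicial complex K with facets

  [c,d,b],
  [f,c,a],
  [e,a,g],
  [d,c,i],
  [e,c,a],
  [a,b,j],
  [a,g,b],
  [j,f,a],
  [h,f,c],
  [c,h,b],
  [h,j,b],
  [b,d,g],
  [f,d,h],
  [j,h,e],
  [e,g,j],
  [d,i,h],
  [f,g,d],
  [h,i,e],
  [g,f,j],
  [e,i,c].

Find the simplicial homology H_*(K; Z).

Fix the vertex order a < b < c < d < e < f < g < h < i < j and write every simplex with vertices in increasing order. Then dim K = 2 and the simplices of K are:

  0-simplices (10): a, b, c, d, e, f, g, h, i, j
  1-simplices (30): ab, ac, ae, af, ag, aj, bc, bd, bg, bh, bj, cd, ce, cf, ch, ci, df, dg, dh, di, eg, eh, ei, ej, fg, fh, fj, gj, hi, hj
  2-simplices (20): abg, abj, ace, acf, aeg, afj, bcd, bch, bdg, bhj, cdi, cei, cfh, dfg, dfh, dhi, egj, ehi, ehj, fgj

Hence C_0 ≅ Z^10, C_1 ≅ Z^30, C_2 ≅ Z^20.

The boundary map ∂_1: C_1 → C_0 maps an edge to its endpoints' difference, ∂[p,q] = q − p. For instance
  ∂fg = g − f.
The resulting 10×30 matrix has rank 9, and its Smith normal form has invariant factors (1,1,1,1,1,1,1,1,1).

∂_2: C_2 → C_1 maps a triangle to the signed sum of its edges. For instance
  ∂cdi = di − ci + cd,
  ∂ace = ce − ae + ac.
As a 30×20 matrix over Z this has rank 20, with invariant factors (1,1,1,1,1,1,1,1,1,1,1,1,1,1,1,1,1,1,1,2).

Reading off H_k = ker ∂_k / im ∂_{k+1}:

  H_0: rank C_0 − rank ∂_1 = 10 − 9 = 1, and the invariant factors of ∂_1 are all 1, so H_0 ≅ Z.
  H_1: rank ker ∂_1 − rank ∂_2 = (30 − 9) − 20 = 1, and ∂_2 has invariant factor 2 > 1, so H_1 ≅ Z ⊕ Z/2.
  H_2: rank ker ∂_2 − rank ∂_3 = (20 − 20) − 0 = 0, and there is no ∂_3, so H_2 ≅ 0.

(K is a triangulation of the Klein bottle.)

H_0 ≅ Z,  H_1 ≅ Z ⊕ Z/2,  H_2 = 0.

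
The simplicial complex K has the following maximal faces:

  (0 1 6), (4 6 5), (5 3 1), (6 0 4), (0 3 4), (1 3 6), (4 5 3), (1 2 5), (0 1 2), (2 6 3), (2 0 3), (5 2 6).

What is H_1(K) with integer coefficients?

Fix the vertex order 0 < 1 < 2 < 3 < 4 < 5 < 6 and write every simplex with vertices in increasing order. Then dim K = 2 and the simplices of K are:

  0-simplices (7): [0], [1], [2], [3], [4], [5], [6]
  1-simplices (18): [0,1], [0,2], [0,3], [0,4], [0,6], [1,2], [1,3], [1,5], [1,6], [2,3], [2,5], [2,6], [3,4], [3,5], [3,6], [4,5], [4,6], [5,6]
  2-simplices (12): [0,1,2], [0,1,6], [0,2,3], [0,3,4], [0,4,6], [1,2,5], [1,3,5], [1,3,6], [2,3,6], [2,5,6], [3,4,5], [4,5,6]

Hence C_0 ≅ Z^7, C_1 ≅ Z^18, C_2 ≅ Z^12.

Boundary ∂_1: C_1 → C_0 is given by ∂[p,q] = [q] − [p]. For instance
  ∂[1,5] = [5] − [1].
The resulting 7×18 matrix has rank 6, and its Smith normal form has invariant factors (1,1,1,1,1,1).

∂_2: C_2 → C_1 sends each 2-simplex [p,q,r] to [q,r] − [p,r] + [p,q]. For instance
  ∂[2,3,6] = [3,6] − [2,6] + [2,3],
  ∂[0,2,3] = [2,3] − [0,3] + [0,2].
As a 18×12 matrix over Z this has rank 12, with invariant factors (1,1,1,1,1,1,1,1,1,1,1,2).

Computing H_k = (kernel of ∂_k) / (image of ∂_{k+1}):

  H_1: rank ker ∂_1 − rank ∂_2 = (18 − 6) − 12 = 0, and ∂_2 has invariant factor 2 > 1, so H_1 = Z/2.

H_1 = Z/2.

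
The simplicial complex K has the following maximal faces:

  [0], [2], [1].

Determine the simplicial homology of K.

We work with the vertex ordering 0 < 1 < 2. The simplices of K, each written with vertices in increasing order, are:

  0-simplices (3): [0], [1], [2]

Hence C_0 ≅ Z^3.

From H_k ≅ ker(∂_k) / im(∂_{k+1}) we obtain:

  H_0: rank C_0 − rank ∂_1 = 3 − 0 = 3, and there is no ∂_1, so H_0 ≅ Z^3.

(K is a triangulation of a set of 3 points.)

H_0 ≅ Z^3.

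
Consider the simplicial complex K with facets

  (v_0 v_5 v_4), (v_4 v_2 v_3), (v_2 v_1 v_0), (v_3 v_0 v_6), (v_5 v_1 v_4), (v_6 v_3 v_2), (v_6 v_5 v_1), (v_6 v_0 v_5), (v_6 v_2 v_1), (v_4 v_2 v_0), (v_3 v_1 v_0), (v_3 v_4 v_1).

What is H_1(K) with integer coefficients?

We work with the vertex ordering v_0 < v_1 < v_2 < v_3 < v_4 < v_5 < v_6. The simplices of K, each written with vertices in increasing order, are:

  0-simplices (7): [v_0], [v_1], [v_2], [v_3], [v_4], [v_5], [v_6]
  1-simplices (18): (18 of them)
  2-simplices (12): (12 of them)

giving chain groups C_0 ≅ Z^7, C_1 ≅ Z^18, C_2 ≅ Z^12.

∂_1: C_1 → C_0 is given by ∂[p,q] = [q] − [p]. For instance
  ∂[v_2,v_3] = [v_3] − [v_2].
This gives a 7×18 integer matrix of rank 6; reducing to Smith normal form yields diagonal entries (1,1,1,1,1,1).

Boundary ∂_2: C_2 → C_1 sends each 2-simplex [p,q,r] to [q,r] − [p,r] + [p,q]. For instance
  ∂[v_0,v_5,v_6] = [v_5,v_6] − [v_0,v_6] + [v_0,v_5],
  ∂[v_1,v_2,v_6] = [v_2,v_6] − [v_1,v_6] + [v_1,v_2].
The 18×12 boundary matrix has rank 12 and Smith normal form diag(1,1,1,1,1,1,1,1,1,1,1,2).

Now H_k = ker ∂_k / im ∂_{k+1}, so:

  H_1: rank ker ∂_1 − rank ∂_2 = (18 − 6) − 12 = 0, and ∂_2 has invariant factor 2 > 1, so H_1 ≅ Z/2.

H_1 = Z/2.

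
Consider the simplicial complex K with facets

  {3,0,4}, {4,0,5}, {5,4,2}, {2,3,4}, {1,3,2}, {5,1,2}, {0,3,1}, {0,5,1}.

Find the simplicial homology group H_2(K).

Take the total order 0 < 1 < 2 < 3 < 4 < 5 on the vertex set. Then K (dimension 2) consists of the simplices:

  0-simplices (6): [0], [1], [2], [3], [4], [5]
  1-simplices (12): [0,1], [0,3], [0,4], [0,5], [1,2], [1,3], [1,5], [2,3], [2,4], [2,5], [3,4], [4,5]
  2-simplices (8): [0,1,3], [0,1,5], [0,3,4], [0,4,5], [1,2,3], [1,2,5], [2,3,4], [2,4,5]

giving chain groups C_0 ≅ Z^6, C_1 ≅ Z^12, C_2 ≅ Z^8.

∂_1: C_1 → C_0 is given by ∂[p,q] = [q] − [p].
The 6×12 boundary matrix has rank 5 and Smith normal form diag(1,1,1,1,1).

The boundary map ∂_2: C_2 → C_1 maps a triangle to the signed sum of its edges. For instance
  ∂[0,4,5] = [4,5] − [0,5] + [0,4],
  ∂[2,4,5] = [4,5] − [2,5] + [2,4].
The 12×8 boundary matrix has rank 7 and Smith normal form diag(1,1,1,1,1,1,1).

Computing H_k = (kernel of ∂_k) / (image of ∂_{k+1}):

  H_2: rank ker ∂_2 − rank ∂_3 = (8 − 7) − 0 = 1, and there is no ∂_3, so H_2 ≅ Z.

H_2 ≅ Z.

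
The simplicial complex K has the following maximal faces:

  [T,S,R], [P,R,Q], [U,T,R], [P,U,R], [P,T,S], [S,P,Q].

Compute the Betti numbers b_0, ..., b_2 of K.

b_0 = 1, b_1 = 1, b_2 = 0.

Fix the vertex order P < Q < R < S < T < U and write every simplex with vertices in increasing order. Then dim K = 2 and the simplices of K are:

  0-simplices (6): P, Q, R, S, T, U
  1-simplices (12): PQ, PR, PS, PT, PU, QR, QS, RS, RT, RU, ST, TU
  2-simplices (6): PQR, PQS, PRU, PST, RST, RTU

so the chain groups are C_0 ≅ Z^6, C_1 ≅ Z^12, C_2 ≅ Z^6.

The boundary map ∂_1: C_1 → C_0 sends each edge [p,q] (with p < q) to q − p. For instance
  ∂PR = R − P.
As a 6×12 matrix over Z this has rank 5, with invariant factors (1,1,1,1,1).

Boundary ∂_2: C_2 → C_1 maps a triangle to the signed sum of its edges. For instance
  ∂PQR = QR − PR + PQ,
  ∂PQS = QS − PS + PQ.
As a 12×6 matrix over Z this has rank 6, with invariant factors (1,1,1,1,1,1).

From H_k ≅ ker(∂_k) / im(∂_{k+1}) we obtain:

  H_0: rank C_0 − rank ∂_1 = 6 − 5 = 1, and the invariant factors of ∂_1 are all 1, so H_0 ≅ Z.
  H_1: rank ker ∂_1 − rank ∂_2 = (12 − 5) − 6 = 1, and the invariant factors of ∂_2 are all 1, so H_1 ≅ Z.
  H_2: rank ker ∂_2 − rank ∂_3 = (6 − 6) − 0 = 0, and there is no ∂_3, so H_2 ≅ 0.

As a check, the Euler characteristic is 6 − 12 + 6 = 0, which agrees with 1 − 1 + 0 = 0.

Hence the Betti numbers are b_0 = 1, b_1 = 1, b_2 = 0.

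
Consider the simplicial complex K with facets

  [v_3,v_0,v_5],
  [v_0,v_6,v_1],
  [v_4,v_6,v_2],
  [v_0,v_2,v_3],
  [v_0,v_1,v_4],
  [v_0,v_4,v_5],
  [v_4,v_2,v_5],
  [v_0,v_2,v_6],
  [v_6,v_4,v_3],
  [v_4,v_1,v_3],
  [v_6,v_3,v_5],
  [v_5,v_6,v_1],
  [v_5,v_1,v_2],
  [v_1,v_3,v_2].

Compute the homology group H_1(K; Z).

H_1 = Z^2.

Take the total order v_0 < v_1 < v_2 < v_3 < v_4 < v_5 < v_6 on the vertex set. Then K (dimension 2) consists of the simplices:

  0-simplices (7): [v_0], [v_1], [v_2], [v_3], [v_4], [v_5], [v_6]
  1-simplices (21): (21 of them)
  2-simplices (14): (14 of them)

giving chain groups C_0 ≅ Z^7, C_1 ≅ Z^21, C_2 ≅ Z^14.

∂_1: C_1 → C_0 maps an edge to its endpoints' difference, ∂[p,q] = q − p.
This gives a 7×21 integer matrix of rank 6; reducing to Smith normal form yields diagonal entries (1,1,1,1,1,1).

Boundary ∂_2: C_2 → C_1 acts by ∂[p,q,r] = [q,r] − [p,r] + [p,q]. For instance
  ∂[v_1,v_3,v_4] = [v_3,v_4] − [v_1,v_4] + [v_1,v_3],
  ∂[v_1,v_2,v_5] = [v_2,v_5] − [v_1,v_5] + [v_1,v_2].
The 21×14 boundary matrix has rank 13 and Smith normal form diag(1,1,1,1,1,1,1,1,1,1,1,1,1).

Now H_k = ker ∂_k / im ∂_{k+1}, so:

  H_1: rank ker ∂_1 − rank ∂_2 = (21 − 6) − 13 = 2, and the invariant factors of ∂_2 are all 1, so H_1 = Z^2.

(K is a triangulation of the torus T^2.)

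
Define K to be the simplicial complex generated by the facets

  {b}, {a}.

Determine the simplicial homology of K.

K has 2 vertices.
rank ∂_0 = 0, rank ∂_1 = 0 ⇒ b_0 = 2 − 0 − 0 = 2. So H_0 ≅ Z^2.

H_0 ≅ Z^2.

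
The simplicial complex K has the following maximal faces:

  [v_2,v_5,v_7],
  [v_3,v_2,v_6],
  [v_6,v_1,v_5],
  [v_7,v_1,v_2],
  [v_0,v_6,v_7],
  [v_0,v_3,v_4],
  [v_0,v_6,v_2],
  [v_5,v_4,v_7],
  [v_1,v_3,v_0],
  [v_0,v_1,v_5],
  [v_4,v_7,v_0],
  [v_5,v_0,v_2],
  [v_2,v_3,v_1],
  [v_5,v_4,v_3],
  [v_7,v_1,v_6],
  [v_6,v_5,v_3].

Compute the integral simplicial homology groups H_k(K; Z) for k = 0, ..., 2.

Take the total order v_0 < v_1 < v_2 < v_3 < v_4 < v_5 < v_6 < v_7 on the vertex set. Then K (dimension 2) consists of the simplices:

  0-simplices (8): [v_0], [v_1], [v_2], [v_3], [v_4], [v_5], [v_6], [v_7]
  1-simplices (24): (24 of them)
  2-simplices (16): (16 of them)

giving chain groups C_0 ≅ Z^8, C_1 ≅ Z^24, C_2 ≅ Z^16.

The boundary map ∂_1: C_1 → C_0 is given by ∂[p,q] = [q] − [p]. For instance
  ∂[v_6,v_7] = [v_7] − [v_6].
The 8×24 boundary matrix has rank 7 and Smith normal form diag(1,1,1,1,1,1,1).

The boundary map ∂_2: C_2 → C_1 sends each 2-simplex [p,q,r] to [q,r] − [p,r] + [p,q]. For instance
  ∂[v_0,v_2,v_5] = [v_2,v_5] − [v_0,v_5] + [v_0,v_2],
  ∂[v_3,v_4,v_5] = [v_4,v_5] − [v_3,v_5] + [v_3,v_4].
The resulting 24×16 matrix has rank 15, and its Smith normal form has invariant factors (1,1,1,1,1,1,1,1,1,1,1,1,1,1,1).

Computing H_k = (kernel of ∂_k) / (image of ∂_{k+1}):

  H_0: rank C_0 − rank ∂_1 = 8 − 7 = 1, and the invariant factors of ∂_1 are all 1, so H_0 ≅ Z.
  H_1: rank ker ∂_1 − rank ∂_2 = (24 − 7) − 15 = 2, and the invariant factors of ∂_2 are all 1, so H_1 ≅ Z^2.
  H_2: rank ker ∂_2 − rank ∂_3 = (16 − 15) − 0 = 1, and there is no ∂_3, so H_2 ≅ Z.

H_0 = Z,  H_1 = Z^2,  H_2 = Z.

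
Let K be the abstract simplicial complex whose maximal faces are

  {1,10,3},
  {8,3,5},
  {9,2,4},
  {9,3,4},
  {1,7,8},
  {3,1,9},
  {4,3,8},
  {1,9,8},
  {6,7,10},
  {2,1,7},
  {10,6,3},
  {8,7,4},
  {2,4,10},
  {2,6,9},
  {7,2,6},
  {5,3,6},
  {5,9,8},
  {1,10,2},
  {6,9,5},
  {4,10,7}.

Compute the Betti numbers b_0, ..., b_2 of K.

b_0 = 1, b_1 = 1, b_2 = 0.

We work with the vertex ordering 1 < 2 < 3 < 4 < 5 < 6 < 7 < 8 < 9 < 10. The simplices of K, each written with vertices in increasing order, are:

  0-simplices (10): [1], [2], [3], [4], [5], [6], [7], [8], [9], [10]
  1-simplices (30): (30 of them)
  2-simplices (20): (20 of them)

Hence C_0 ≅ Z^10, C_1 ≅ Z^30, C_2 ≅ Z^20.

Boundary ∂_1: C_1 → C_0 maps an edge to its endpoints' difference, ∂[p,q] = q − p. For instance
  ∂[3,4] = [4] − [3].
The resulting 10×30 matrix has rank 9, and its Smith normal form has invariant factors (1,1,1,1,1,1,1,1,1).

Boundary ∂_2: C_2 → C_1 acts by ∂[p,q,r] = [q,r] − [p,r] + [p,q]. For instance
  ∂[1,8,9] = [8,9] − [1,9] + [1,8],
  ∂[1,3,10] = [3,10] − [1,10] + [1,3].
This gives a 30×20 integer matrix of rank 20; reducing to Smith normal form yields diagonal entries (1,1,1,1,1,1,1,1,1,1,1,1,1,1,1,1,1,1,1,2).

Now H_k = ker ∂_k / im ∂_{k+1}, so:

  H_0: rank C_0 − rank ∂_1 = 10 − 9 = 1, and the invariant factors of ∂_1 are all 1, so H_0 ≅ Z.
  H_1: rank ker ∂_1 − rank ∂_2 = (30 − 9) − 20 = 1, and ∂_2 has invariant factor 2 > 1, so H_1 ≅ Z ⊕ Z/2.
  H_2: rank ker ∂_2 − rank ∂_3 = (20 − 20) − 0 = 0, and there is no ∂_3, so H_2 ≅ 0.

(K is a triangulation of the Klein bottle.)

Hence the Betti numbers are b_0 = 1, b_1 = 1, b_2 = 0.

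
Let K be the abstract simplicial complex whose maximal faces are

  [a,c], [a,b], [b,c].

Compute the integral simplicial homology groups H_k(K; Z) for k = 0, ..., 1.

Order the vertices as a < b < c. Listing each simplex with vertices in this order, K has dimension 1 with simplices:

  0-simplices (3): a, b, c
  1-simplices (3): ab, ac, bc

so the chain groups are C_0 ≅ Z^3, C_1 ≅ Z^3.

The boundary map ∂_1: C_1 → C_0 maps an edge to its endpoints' difference, ∂[p,q] = q − p. For instance
  ∂bc = c − b.
The 3×3 boundary matrix has rank 2 and Smith normal form diag(1,1).

Computing H_k = (kernel of ∂_k) / (image of ∂_{k+1}):

  H_0: rank C_0 − rank ∂_1 = 3 − 2 = 1, and the invariant factors of ∂_1 are all 1, so H_0 ≅ Z.
  H_1: rank ker ∂_1 − rank ∂_2 = (3 − 2) − 0 = 1, and there is no ∂_2, so H_1 ≅ Z.

(K is a triangulation of the circle S^1.)

H_0 ≅ Z,  H_1 ≅ Z.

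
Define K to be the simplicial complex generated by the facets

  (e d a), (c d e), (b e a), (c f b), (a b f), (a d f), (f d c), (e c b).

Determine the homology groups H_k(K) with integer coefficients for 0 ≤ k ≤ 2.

H_0 ≅ Z,  H_1 = 0,  H_2 ≅ Z.

K has 6 vertices, 12 edges, 8 triangles.
rank ∂_0 = 0, rank ∂_1 = 5 ⇒ b_0 = 6 − 0 − 5 = 1; all invariant factors of ∂_1 are 1 so no torsion. So H_0 ≅ Z.
rank ∂_1 = 5, rank ∂_2 = 7 ⇒ b_1 = 12 − 5 − 7 = 0; all invariant factors of ∂_2 are 1 so no torsion. So H_1 ≅ 0.
rank ∂_2 = 7, rank ∂_3 = 0 ⇒ b_2 = 8 − 7 − 0 = 1. So H_2 ≅ Z.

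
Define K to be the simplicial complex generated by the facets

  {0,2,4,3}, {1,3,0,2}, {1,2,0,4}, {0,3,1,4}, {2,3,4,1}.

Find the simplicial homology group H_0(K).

H_0 ≅ Z.

We work with the vertex ordering 0 < 1 < 2 < 3 < 4. The simplices of K, each written with vertices in increasing order, are:

  0-simplices (5): [0], [1], [2], [3], [4]
  1-simplices (10): [0,1], [0,2], [0,3], [0,4], [1,2], [1,3], [1,4], [2,3], [2,4], [3,4]
  2-simplices (10): [0,1,2], [0,1,3], [0,1,4], [0,2,3], [0,2,4], [0,3,4], [1,2,3], [1,2,4], [1,3,4], [2,3,4]
  3-simplices (5): [0,1,2,3], [0,1,2,4], [0,1,3,4], [0,2,3,4], [1,2,3,4]

giving chain groups C_0 ≅ Z^5, C_1 ≅ Z^10, C_2 ≅ Z^10, C_3 ≅ Z^5.

Boundary ∂_1: C_1 → C_0 maps an edge to its endpoints' difference, ∂[p,q] = q − p. For instance
  ∂[3,4] = [4] − [3].
The resulting 5×10 matrix has rank 4, and its Smith normal form has invariant factors (1,1,1,1).

∂_2: C_2 → C_1 acts by ∂[p,q,r] = [q,r] − [p,r] + [p,q]. For instance
  ∂[0,1,3] = [1,3] − [0,3] + [0,1],
  ∂[0,3,4] = [3,4] − [0,4] + [0,3].
The 10×10 boundary matrix has rank 6 and Smith normal form diag(1,1,1,1,1,1).

The boundary map ∂_3: C_3 → C_2 sends each 3-simplex σ to the alternating sum Σ_i (−1)^i (σ with its i-th vertex removed). For instance
  ∂[1,2,3,4] = [2,3,4] − [1,3,4] + [1,2,4] − [1,2,3],
  ∂[0,2,3,4] = [2,3,4] − [0,3,4] + [0,2,4] − [0,2,3].
The resulting 10×5 matrix has rank 4, and its Smith normal form has invariant factors (1,1,1,1).

From H_k ≅ ker(∂_k) / im(∂_{k+1}) we obtain:

  H_0: rank C_0 − rank ∂_1 = 5 − 4 = 1, and the invariant factors of ∂_1 are all 1, so H_0 = Z.

(K is a triangulation of the 3-sphere S^3.)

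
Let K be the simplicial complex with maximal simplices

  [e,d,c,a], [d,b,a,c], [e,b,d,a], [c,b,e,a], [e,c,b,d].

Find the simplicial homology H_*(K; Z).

Fix the vertex order a < b < c < d < e and write every simplex with vertices in increasing order. Then dim K = 3 and the simplices of K are:

  0-simplices (5): a, b, c, d, e
  1-simplices (10): ab, ac, ad, ae, bc, bd, be, cd, ce, de
  2-simplices (10): abc, abd, abe, acd, ace, ade, bcd, bce, bde, cde
  3-simplices (5): abcd, abce, abde, acde, bcde

so the chain groups are C_0 ≅ Z^5, C_1 ≅ Z^10, C_2 ≅ Z^10, C_3 ≅ Z^5.

∂_1: C_1 → C_0 is given by ∂[p,q] = [q] − [p]. For instance
  ∂be = e − b.
This gives a 5×10 integer matrix of rank 4; reducing to Smith normal form yields diagonal entries (1,1,1,1).

∂_2: C_2 → C_1 acts by ∂[p,q,r] = [q,r] − [p,r] + [p,q]. For instance
  ∂ace = ce − ae + ac,
  ∂abc = bc − ac + ab.
The resulting 10×10 matrix has rank 6, and its Smith normal form has invariant factors (1,1,1,1,1,1).

The boundary map ∂_3: C_3 → C_2 sends each 3-simplex σ to the alternating sum Σ_i (−1)^i (σ with its i-th vertex removed). For instance
  ∂abcd = bcd − acd + abd − abc,
  ∂abce = bce − ace + abe − abc.
This gives a 10×5 integer matrix of rank 4; reducing to Smith normal form yields diagonal entries (1,1,1,1).

Now H_k = ker ∂_k / im ∂_{k+1}, so:

  H_0: rank C_0 − rank ∂_1 = 5 − 4 = 1, and the invariant factors of ∂_1 are all 1, so H_0 ≅ Z.
  H_1: rank ker ∂_1 − rank ∂_2 = (10 − 4) − 6 = 0, and the invariant factors of ∂_2 are all 1, so H_1 ≅ 0.
  H_2: rank ker ∂_2 − rank ∂_3 = (10 − 6) − 4 = 0, and the invariant factors of ∂_3 are all 1, so H_2 ≅ 0.
  H_3: rank ker ∂_3 − rank ∂_4 = (5 − 4) − 0 = 1, and there is no ∂_4, so H_3 ≅ Z.

As a check, the Euler characteristic is 5 − 10 + 10 − 5 = 0, which agrees with 1 − 0 + 0 − 1 = 0.

H_0 ≅ Z,  H_1 = 0,  H_2 = 0,  H_3 ≅ Z.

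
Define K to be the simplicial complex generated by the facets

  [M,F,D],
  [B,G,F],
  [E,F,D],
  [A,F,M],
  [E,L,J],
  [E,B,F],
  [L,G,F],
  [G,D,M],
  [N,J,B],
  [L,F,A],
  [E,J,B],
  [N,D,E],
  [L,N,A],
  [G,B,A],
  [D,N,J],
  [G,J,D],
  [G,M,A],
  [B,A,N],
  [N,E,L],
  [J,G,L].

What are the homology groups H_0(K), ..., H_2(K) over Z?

H_0 ≅ Z,  H_1 ≅ Z ⊕ Z/2,  H_2 = 0.

Order the vertices as A < B < D < E < F < G < J < L < M < N. Listing each simplex with vertices in this order, K has dimension 2 with simplices:

  0-simplices (10): A, B, D, E, F, G, J, L, M, N
  1-simplices (30): AB, AF, AG, AL, AM, AN, BE, BF, BG, BJ, BN, DE, DF, DG, DJ, DM, DN, EF, EJ, EL, EN, FG, FL, FM, GJ, GL, GM, JL, JN, LN
  2-simplices (20): ABG, ABN, AFL, AFM, AGM, ALN, BEF, BEJ, BFG, BJN, DEF, DEN, DFM, DGJ, DGM, DJN, EJL, ELN, FGL, GJL

giving chain groups C_0 ≅ Z^10, C_1 ≅ Z^30, C_2 ≅ Z^20.

∂_1: C_1 → C_0 sends each edge [p,q] (with p < q) to q − p. For instance
  ∂JL = L − J.
The 10×30 boundary matrix has rank 9 and Smith normal form diag(1,1,1,1,1,1,1,1,1).

Boundary ∂_2: C_2 → C_1 maps a triangle to the signed sum of its edges. For instance
  ∂DGM = GM − DM + DG,
  ∂DEF = EF − DF + DE.
This gives a 30×20 integer matrix of rank 20; reducing to Smith normal form yields diagonal entries (1,1,1,1,1,1,1,1,1,1,1,1,1,1,1,1,1,1,1,2).

From H_k ≅ ker(∂_k) / im(∂_{k+1}) we obtain:

  H_0: rank C_0 − rank ∂_1 = 10 − 9 = 1, and the invariant factors of ∂_1 are all 1, so H_0 ≅ Z.
  H_1: rank ker ∂_1 − rank ∂_2 = (30 − 9) − 20 = 1, and ∂_2 has invariant factor 2 > 1, so H_1 ≅ Z ⊕ Z/2.
  H_2: rank ker ∂_2 − rank ∂_3 = (20 − 20) − 0 = 0, and there is no ∂_3, so H_2 ≅ 0.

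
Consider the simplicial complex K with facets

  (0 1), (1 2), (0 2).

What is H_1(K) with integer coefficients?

H_1 = Z.

K has 3 vertices, 3 edges.
rank ∂_1 = 2, rank ∂_2 = 0 ⇒ b_1 = 3 − 2 − 0 = 1. So H_1 = Z.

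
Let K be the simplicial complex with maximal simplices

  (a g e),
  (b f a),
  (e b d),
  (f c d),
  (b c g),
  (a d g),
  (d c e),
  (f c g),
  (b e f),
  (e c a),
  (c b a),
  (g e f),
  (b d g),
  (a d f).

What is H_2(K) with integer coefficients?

K has 7 vertices, 21 edges, 14 triangles.
rank ∂_2 = 13, rank ∂_3 = 0 ⇒ b_2 = 14 − 13 − 0 = 1. So H_2 ≅ Z.

H_2 = Z.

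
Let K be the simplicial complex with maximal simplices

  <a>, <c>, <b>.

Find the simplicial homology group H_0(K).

H_0 ≅ Z^3.

Fix the vertex order a < b < c and write every simplex with vertices in increasing order. Then dim K = 0 and the simplices of K are:

  0-simplices (3): a, b, c

giving chain groups C_0 ≅ Z^3.

Now H_k = ker ∂_k / im ∂_{k+1}, so:

  H_0: rank C_0 − rank ∂_1 = 3 − 0 = 3, and there is no ∂_1, so H_0 ≅ Z^3.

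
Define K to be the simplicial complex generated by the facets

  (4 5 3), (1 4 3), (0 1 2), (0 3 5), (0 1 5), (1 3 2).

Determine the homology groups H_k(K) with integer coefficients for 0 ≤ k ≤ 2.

Take the total order 0 < 1 < 2 < 3 < 4 < 5 on the vertex set. Then K (dimension 2) consists of the simplices:

  0-simplices (6): [0], [1], [2], [3], [4], [5]
  1-simplices (12): [0,1], [0,2], [0,3], [0,5], [1,2], [1,3], [1,4], [1,5], [2,3], [3,4], [3,5], [4,5]
  2-simplices (6): [0,1,2], [0,1,5], [0,3,5], [1,2,3], [1,3,4], [3,4,5]

giving chain groups C_0 ≅ Z^6, C_1 ≅ Z^12, C_2 ≅ Z^6.

The boundary map ∂_1: C_1 → C_0 sends each edge [p,q] (with p < q) to q − p. For instance
  ∂[1,5] = [5] − [1].
This gives a 6×12 integer matrix of rank 5; reducing to Smith normal form yields diagonal entries (1,1,1,1,1).

The boundary map ∂_2: C_2 → C_1 sends each 2-simplex [p,q,r] to [q,r] − [p,r] + [p,q]. For instance
  ∂[1,2,3] = [2,3] − [1,3] + [1,2],
  ∂[3,4,5] = [4,5] − [3,5] + [3,4].
As a 12×6 matrix over Z this has rank 6, with invariant factors (1,1,1,1,1,1).

Computing H_k = (kernel of ∂_k) / (image of ∂_{k+1}):

  H_0: rank C_0 − rank ∂_1 = 6 − 5 = 1, and the invariant factors of ∂_1 are all 1, so H_0 = Z.
  H_1: rank ker ∂_1 − rank ∂_2 = (12 − 5) − 6 = 1, and the invariant factors of ∂_2 are all 1, so H_1 = Z.
  H_2: rank ker ∂_2 − rank ∂_3 = (6 − 6) − 0 = 0, and there is no ∂_3, so H_2 = 0.

H_0 ≅ Z,  H_1 ≅ Z,  H_2 = 0.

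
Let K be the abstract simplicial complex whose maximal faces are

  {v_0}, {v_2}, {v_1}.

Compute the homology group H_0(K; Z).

H_0 = Z^3.

Fix the vertex order v_0 < v_1 < v_2 and write every simplex with vertices in increasing order. Then dim K = 0 and the simplices of K are:

  0-simplices (3): [v_0], [v_1], [v_2]

Hence C_0 ≅ Z^3.

Now H_k = ker ∂_k / im ∂_{k+1}, so:

  H_0: rank C_0 − rank ∂_1 = 3 − 0 = 3, and there is no ∂_1, so H_0 = Z^3.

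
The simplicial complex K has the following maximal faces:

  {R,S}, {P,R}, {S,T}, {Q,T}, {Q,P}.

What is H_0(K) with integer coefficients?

Order the vertices as P < Q < R < S < T. Listing each simplex with vertices in this order, K has dimension 1 with simplices:

  0-simplices (5): P, Q, R, S, T
  1-simplices (5): PQ, PR, QT, RS, ST

Hence C_0 ≅ Z^5, C_1 ≅ Z^5.

∂_1: C_1 → C_0 maps an edge to its endpoints' difference, ∂[p,q] = q − p.
This gives a 5×5 integer matrix of rank 4; reducing to Smith normal form yields diagonal entries (1,1,1,1).

Reading off H_k = ker ∂_k / im ∂_{k+1}:

  H_0: rank C_0 − rank ∂_1 = 5 − 4 = 1, and the invariant factors of ∂_1 are all 1, so H_0 ≅ Z.

H_0 ≅ Z.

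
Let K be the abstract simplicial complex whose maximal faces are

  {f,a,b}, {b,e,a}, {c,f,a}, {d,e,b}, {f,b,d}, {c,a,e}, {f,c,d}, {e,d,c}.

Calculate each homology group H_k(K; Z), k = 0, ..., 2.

H_0 ≅ Z,  H_1 = 0,  H_2 ≅ Z.

Take the total order a < b < c < d < e < f on the vertex set. Then K (dimension 2) consists of the simplices:

  0-simplices (6): a, b, c, d, e, f
  1-simplices (12): ab, ac, ae, af, bd, be, bf, cd, ce, cf, de, df
  2-simplices (8): abe, abf, ace, acf, bde, bdf, cde, cdf

Hence C_0 ≅ Z^6, C_1 ≅ Z^12, C_2 ≅ Z^8.

∂_1: C_1 → C_0 is given by ∂[p,q] = [q] − [p]. For instance
  ∂df = f − d.
The resulting 6×12 matrix has rank 5, and its Smith normal form has invariant factors (1,1,1,1,1).

∂_2: C_2 → C_1 sends each 2-simplex [p,q,r] to [q,r] − [p,r] + [p,q]. For instance
  ∂abe = be − ae + ab,
  ∂abf = bf − af + ab.
The resulting 12×8 matrix has rank 7, and its Smith normal form has invariant factors (1,1,1,1,1,1,1).

Now H_k = ker ∂_k / im ∂_{k+1}, so:

  H_0: rank C_0 − rank ∂_1 = 6 − 5 = 1, and the invariant factors of ∂_1 are all 1, so H_0 = Z.
  H_1: rank ker ∂_1 − rank ∂_2 = (12 − 5) − 7 = 0, and the invariant factors of ∂_2 are all 1, so H_1 = 0.
  H_2: rank ker ∂_2 − rank ∂_3 = (8 − 7) − 0 = 1, and there is no ∂_3, so H_2 = Z.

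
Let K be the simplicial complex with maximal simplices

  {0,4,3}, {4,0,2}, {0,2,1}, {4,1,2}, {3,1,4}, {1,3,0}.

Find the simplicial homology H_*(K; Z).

H_0 ≅ Z,  H_1 = 0,  H_2 ≅ Z.

Order the vertices as 0 < 1 < 2 < 3 < 4. Listing each simplex with vertices in this order, K has dimension 2 with simplices:

  0-simplices (5): [0], [1], [2], [3], [4]
  1-simplices (9): [0,1], [0,2], [0,3], [0,4], [1,2], [1,3], [1,4], [2,4], [3,4]
  2-simplices (6): [0,1,2], [0,1,3], [0,2,4], [0,3,4], [1,2,4], [1,3,4]

so the chain groups are C_0 ≅ Z^5, C_1 ≅ Z^9, C_2 ≅ Z^6.

Boundary ∂_1: C_1 → C_0 maps an edge to its endpoints' difference, ∂[p,q] = q − p. For instance
  ∂[1,2] = [2] − [1].
The 5×9 boundary matrix has rank 4 and Smith normal form diag(1,1,1,1).

∂_2: C_2 → C_1 acts by ∂[p,q,r] = [q,r] − [p,r] + [p,q]. For instance
  ∂[0,1,3] = [1,3] − [0,3] + [0,1],
  ∂[0,1,2] = [1,2] − [0,2] + [0,1].
This gives a 9×6 integer matrix of rank 5; reducing to Smith normal form yields diagonal entries (1,1,1,1,1).

Reading off H_k = ker ∂_k / im ∂_{k+1}:

  H_0: rank C_0 − rank ∂_1 = 5 − 4 = 1, and the invariant factors of ∂_1 are all 1, so H_0 = Z.
  H_1: rank ker ∂_1 − rank ∂_2 = (9 − 4) − 5 = 0, and the invariant factors of ∂_2 are all 1, so H_1 = 0.
  H_2: rank ker ∂_2 − rank ∂_3 = (6 − 5) − 0 = 1, and there is no ∂_3, so H_2 = Z.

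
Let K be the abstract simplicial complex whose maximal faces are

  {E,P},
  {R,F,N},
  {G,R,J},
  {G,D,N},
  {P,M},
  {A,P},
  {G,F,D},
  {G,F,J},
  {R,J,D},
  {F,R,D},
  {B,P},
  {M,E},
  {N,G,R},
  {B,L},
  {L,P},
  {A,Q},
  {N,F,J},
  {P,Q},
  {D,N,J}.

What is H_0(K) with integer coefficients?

Take the total order A < B < D < E < F < G < J < L < M < N < P < Q < R on the vertex set. Then K (dimension 2) consists of the simplices:

  0-simplices (13): A, B, D, E, F, G, J, L, M, N, P, Q, R
  1-simplices (24): AP, AQ, BL, BP, DF, DG, DJ, DN, DR, EM, EP, FG, FJ, FN, FR, GJ, GN, GR, JN, JR, LP, MP, NR, PQ
  2-simplices (10): DFG, DFR, DGN, DJN, DJR, FGJ, FJN, FNR, GJR, GNR

giving chain groups C_0 ≅ Z^13, C_1 ≅ Z^24, C_2 ≅ Z^10.

Boundary ∂_1: C_1 → C_0 maps an edge to its endpoints' difference, ∂[p,q] = q − p. For instance
  ∂AQ = Q − A.
As a 13×24 matrix over Z this has rank 11, with invariant factors (1,1,1,1,1,1,1,1,1,1,1).

The boundary map ∂_2: C_2 → C_1 sends each 2-simplex [p,q,r] to [q,r] − [p,r] + [p,q]. For instance
  ∂DGN = GN − DN + DG,
  ∂DJR = JR − DR + DJ.
The 24×10 boundary matrix has rank 10 and Smith normal form diag(1,1,1,1,1,1,1,1,1,2).

Computing H_k = (kernel of ∂_k) / (image of ∂_{k+1}):

  H_0: rank C_0 − rank ∂_1 = 13 − 11 = 2, and the invariant factors of ∂_1 are all 1, so H_0 = Z^2.

H_0 = Z^2.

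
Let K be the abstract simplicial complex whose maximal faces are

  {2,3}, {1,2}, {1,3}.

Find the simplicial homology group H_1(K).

K has 3 vertices, 3 edges.
rank ∂_1 = 2, rank ∂_2 = 0 ⇒ b_1 = 3 − 2 − 0 = 1. So H_1 = Z.

H_1 = Z.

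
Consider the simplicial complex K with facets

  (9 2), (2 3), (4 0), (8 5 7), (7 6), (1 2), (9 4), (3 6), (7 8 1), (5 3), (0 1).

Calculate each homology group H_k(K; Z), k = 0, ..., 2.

H_0 ≅ Z,  H_1 ≅ Z^3,  H_2 = 0.

Take the total order 0 < 1 < 2 < 3 < 4 < 5 < 6 < 7 < 8 < 9 on the vertex set. Then K (dimension 2) consists of the simplices:

  0-simplices (10): [0], [1], [2], [3], [4], [5], [6], [7], [8], [9]
  1-simplices (14): [0,1], [0,4], [1,2], [1,7], [1,8], [2,3], [2,9], [3,5], [3,6], [4,9], [5,7], [5,8], [6,7], [7,8]
  2-simplices (2): [1,7,8], [5,7,8]

Hence C_0 ≅ Z^10, C_1 ≅ Z^14, C_2 ≅ Z^2.

Boundary ∂_1: C_1 → C_0 sends each edge [p,q] (with p < q) to q − p.
As a 10×14 matrix over Z this has rank 9, with invariant factors (1,1,1,1,1,1,1,1,1).

The boundary map ∂_2: C_2 → C_1 sends each 2-simplex [p,q,r] to [q,r] − [p,r] + [p,q]. For instance
  ∂[1,7,8] = [7,8] − [1,8] + [1,7],
  ∂[5,7,8] = [7,8] − [5,8] + [5,7].
This gives a 14×2 integer matrix of rank 2; reducing to Smith normal form yields diagonal entries (1,1).

Computing H_k = (kernel of ∂_k) / (image of ∂_{k+1}):

  H_0: rank C_0 − rank ∂_1 = 10 − 9 = 1, and the invariant factors of ∂_1 are all 1, so H_0 ≅ Z.
  H_1: rank ker ∂_1 − rank ∂_2 = (14 − 9) − 2 = 3, and the invariant factors of ∂_2 are all 1, so H_1 ≅ Z^3.
  H_2: rank ker ∂_2 − rank ∂_3 = (2 − 2) − 0 = 0, and there is no ∂_3, so H_2 ≅ 0.

As a check, the Euler characteristic is 10 − 14 + 2 = -2, which agrees with 1 − 3 + 0 = -2.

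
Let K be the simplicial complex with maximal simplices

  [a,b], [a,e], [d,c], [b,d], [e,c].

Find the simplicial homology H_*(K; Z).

K has 5 vertices, 5 edges.
rank ∂_0 = 0, rank ∂_1 = 4 ⇒ b_0 = 5 − 0 − 4 = 1; all invariant factors of ∂_1 are 1 so no torsion. So H_0 = Z.
rank ∂_1 = 4, rank ∂_2 = 0 ⇒ b_1 = 5 − 4 − 0 = 1. So H_1 = Z.

H_0 ≅ Z,  H_1 ≅ Z.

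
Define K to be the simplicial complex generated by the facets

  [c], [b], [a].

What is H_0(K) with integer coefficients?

H_0 ≅ Z^3.

We work with the vertex ordering a < b < c. The simplices of K, each written with vertices in increasing order, are:

  0-simplices (3): a, b, c

so the chain groups are C_0 ≅ Z^3.

Reading off H_k = ker ∂_k / im ∂_{k+1}:

  H_0: rank C_0 − rank ∂_1 = 3 − 0 = 3, and there is no ∂_1, so H_0 = Z^3.

(K is a triangulation of a set of 3 points.)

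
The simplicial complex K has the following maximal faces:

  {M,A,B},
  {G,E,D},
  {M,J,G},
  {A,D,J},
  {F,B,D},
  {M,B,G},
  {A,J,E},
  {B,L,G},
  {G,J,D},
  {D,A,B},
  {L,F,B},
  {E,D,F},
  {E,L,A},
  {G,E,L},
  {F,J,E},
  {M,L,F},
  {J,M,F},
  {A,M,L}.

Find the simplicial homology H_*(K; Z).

Take the total order A < B < D < E < F < G < J < L < M on the vertex set. Then K (dimension 2) consists of the simplices:

  0-simplices (9): A, B, D, E, F, G, J, L, M
  1-simplices (27): AB, AD, AE, AJ, AL, AM, BD, BF, BG, BL, BM, DE, DF, DG, DJ, EF, EG, EJ, EL, FJ, FL, FM, GJ, GL, GM, JM, LM
  2-simplices (18): ABD, ABM, ADJ, AEJ, AEL, ALM, BDF, BFL, BGL, BGM, DEF, DEG, DGJ, EFJ, EGL, FJM, FLM, GJM

so the chain groups are C_0 ≅ Z^9, C_1 ≅ Z^27, C_2 ≅ Z^18.

The boundary map ∂_1: C_1 → C_0 is given by ∂[p,q] = [q] − [p]. For instance
  ∂AB = B − A.
This gives a 9×27 integer matrix of rank 8; reducing to Smith normal form yields diagonal entries (1,1,1,1,1,1,1,1).

∂_2: C_2 → C_1 sends each 2-simplex [p,q,r] to [q,r] − [p,r] + [p,q]. For instance
  ∂EGL = GL − EL + EG,
  ∂DGJ = GJ − DJ + DG.
The 27×18 boundary matrix has rank 18 and Smith normal form diag(1,1,1,1,1,1,1,1,1,1,1,1,1,1,1,1,1,2).

Computing H_k = (kernel of ∂_k) / (image of ∂_{k+1}):

  H_0: rank C_0 − rank ∂_1 = 9 − 8 = 1, and the invariant factors of ∂_1 are all 1, so H_0 ≅ Z.
  H_1: rank ker ∂_1 − rank ∂_2 = (27 − 8) − 18 = 1, and ∂_2 has invariant factor 2 > 1, so H_1 ≅ Z ⊕ Z/2.
  H_2: rank ker ∂_2 − rank ∂_3 = (18 − 18) − 0 = 0, and there is no ∂_3, so H_2 ≅ 0.

H_0 = Z,  H_1 = Z ⊕ Z/2,  H_2 = 0.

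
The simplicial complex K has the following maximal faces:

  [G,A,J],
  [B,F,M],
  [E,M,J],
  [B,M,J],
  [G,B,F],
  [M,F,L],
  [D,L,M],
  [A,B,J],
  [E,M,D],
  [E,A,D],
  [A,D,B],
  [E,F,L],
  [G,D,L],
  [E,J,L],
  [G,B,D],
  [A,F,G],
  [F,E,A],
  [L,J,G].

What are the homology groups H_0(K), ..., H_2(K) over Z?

Order the vertices as A < B < D < E < F < G < J < L < M. Listing each simplex with vertices in this order, K has dimension 2 with simplices:

  0-simplices (9): A, B, D, E, F, G, J, L, M
  1-simplices (27): AB, AD, AE, AF, AG, AJ, BD, BF, BG, BJ, BM, DE, DG, DL, DM, EF, EJ, EL, EM, FG, FL, FM, GJ, GL, JL, JM, LM
  2-simplices (18): ABD, ABJ, ADE, AEF, AFG, AGJ, BDG, BFG, BFM, BJM, DEM, DGL, DLM, EFL, EJL, EJM, FLM, GJL

giving chain groups C_0 ≅ Z^9, C_1 ≅ Z^27, C_2 ≅ Z^18.

∂_1: C_1 → C_0 maps an edge to its endpoints' difference, ∂[p,q] = q − p.
The 9×27 boundary matrix has rank 8 and Smith normal form diag(1,1,1,1,1,1,1,1).

∂_2: C_2 → C_1 acts by ∂[p,q,r] = [q,r] − [p,r] + [p,q]. For instance
  ∂DGL = GL − DL + DG,
  ∂BJM = JM − BM + BJ.
This gives a 27×18 integer matrix of rank 18; reducing to Smith normal form yields diagonal entries (1,1,1,1,1,1,1,1,1,1,1,1,1,1,1,1,1,2).

Now H_k = ker ∂_k / im ∂_{k+1}, so:

  H_0: rank C_0 − rank ∂_1 = 9 − 8 = 1, and the invariant factors of ∂_1 are all 1, so H_0 ≅ Z.
  H_1: rank ker ∂_1 − rank ∂_2 = (27 − 8) − 18 = 1, and ∂_2 has invariant factor 2 > 1, so H_1 ≅ Z × Z/2.
  H_2: rank ker ∂_2 − rank ∂_3 = (18 − 18) − 0 = 0, and there is no ∂_3, so H_2 ≅ 0.

As a check, the Euler characteristic is 9 − 27 + 18 = 0, which agrees with 1 − 1 + 0 = 0.
(K is a triangulation of the Klein bottle.)

H_0 ≅ Z,  H_1 ≅ Z × Z/2,  H_2 = 0.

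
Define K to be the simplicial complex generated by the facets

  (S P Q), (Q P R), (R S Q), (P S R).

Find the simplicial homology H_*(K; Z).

H_0 = Z,  H_1 = 0,  H_2 = Z.

We work with the vertex ordering P < Q < R < S. The simplices of K, each written with vertices in increasing order, are:

  0-simplices (4): P, Q, R, S
  1-simplices (6): PQ, PR, PS, QR, QS, RS
  2-simplices (4): PQR, PQS, PRS, QRS

so the chain groups are C_0 ≅ Z^4, C_1 ≅ Z^6, C_2 ≅ Z^4.

∂_1: C_1 → C_0 sends each edge [p,q] (with p < q) to q − p. For instance
  ∂PQ = Q − P.
This gives a 4×6 integer matrix of rank 3; reducing to Smith normal form yields diagonal entries (1,1,1).

∂_2: C_2 → C_1 acts by ∂[p,q,r] = [q,r] − [p,r] + [p,q]. For instance
  ∂PRS = RS − PS + PR,
  ∂PQR = QR − PR + PQ.
The resulting 6×4 matrix has rank 3, and its Smith normal form has invariant factors (1,1,1).

Now H_k = ker ∂_k / im ∂_{k+1}, so:

  H_0: rank C_0 − rank ∂_1 = 4 − 3 = 1, and the invariant factors of ∂_1 are all 1, so H_0 ≅ Z.
  H_1: rank ker ∂_1 − rank ∂_2 = (6 − 3) − 3 = 0, and the invariant factors of ∂_2 are all 1, so H_1 ≅ 0.
  H_2: rank ker ∂_2 − rank ∂_3 = (4 − 3) − 0 = 1, and there is no ∂_3, so H_2 ≅ Z.

As a check, the Euler characteristic is 4 − 6 + 4 = 2, which agrees with 1 − 0 + 1 = 2.
(K is a triangulation of the 2-sphere S^2.)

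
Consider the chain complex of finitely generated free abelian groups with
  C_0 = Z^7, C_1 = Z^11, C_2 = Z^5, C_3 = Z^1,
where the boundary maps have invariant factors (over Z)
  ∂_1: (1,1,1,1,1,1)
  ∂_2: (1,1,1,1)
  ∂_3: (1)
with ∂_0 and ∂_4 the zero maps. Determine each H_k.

H_0 ≅ Z,  H_1 ≅ Z,  H_2 = 0,  H_3 = 0.

H_0: b_0 = 7 − 0 − 6 = 1; torsion from ∂_1 factors > 1: none. So H_0 ≅ Z.
H_1: b_1 = 11 − 6 − 4 = 1; torsion from ∂_2 factors > 1: none. So H_1 ≅ Z.
H_2: b_2 = 5 − 4 − 1 = 0; torsion from ∂_3 factors > 1: none. So H_2 ≅ 0.
H_3: b_3 = 1 − 1 − 0 = 0; torsion from ∂_4 factors > 1: none. So H_3 ≅ 0.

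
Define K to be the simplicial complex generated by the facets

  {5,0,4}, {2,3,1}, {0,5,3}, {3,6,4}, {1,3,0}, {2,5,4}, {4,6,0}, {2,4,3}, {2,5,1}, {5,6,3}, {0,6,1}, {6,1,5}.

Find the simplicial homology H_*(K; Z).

H_0 ≅ Z,  H_1 ≅ Z/2,  H_2 = 0.

Order the vertices as 0 < 1 < 2 < 3 < 4 < 5 < 6. Listing each simplex with vertices in this order, K has dimension 2 with simplices:

  0-simplices (7): [0], [1], [2], [3], [4], [5], [6]
  1-simplices (18): [0,1], [0,3], [0,4], [0,5], [0,6], [1,2], [1,3], [1,5], [1,6], [2,3], [2,4], [2,5], [3,4], [3,5], [3,6], [4,5], [4,6], [5,6]
  2-simplices (12): [0,1,3], [0,1,6], [0,3,5], [0,4,5], [0,4,6], [1,2,3], [1,2,5], [1,5,6], [2,3,4], [2,4,5], [3,4,6], [3,5,6]

giving chain groups C_0 ≅ Z^7, C_1 ≅ Z^18, C_2 ≅ Z^12.

The boundary map ∂_1: C_1 → C_0 is given by ∂[p,q] = [q] − [p]. For instance
  ∂[3,5] = [5] − [3].
As a 7×18 matrix over Z this has rank 6, with invariant factors (1,1,1,1,1,1).

Boundary ∂_2: C_2 → C_1 acts by ∂[p,q,r] = [q,r] − [p,r] + [p,q]. For instance
  ∂[3,4,6] = [4,6] − [3,6] + [3,4],
  ∂[1,2,3] = [2,3] − [1,3] + [1,2].
The 18×12 boundary matrix has rank 12 and Smith normal form diag(1,1,1,1,1,1,1,1,1,1,1,2).

Computing H_k = (kernel of ∂_k) / (image of ∂_{k+1}):

  H_0: rank C_0 − rank ∂_1 = 7 − 6 = 1, and the invariant factors of ∂_1 are all 1, so H_0 ≅ Z.
  H_1: rank ker ∂_1 − rank ∂_2 = (18 − 6) − 12 = 0, and ∂_2 has invariant factor 2 > 1, so H_1 ≅ Z/2.
  H_2: rank ker ∂_2 − rank ∂_3 = (12 − 12) − 0 = 0, and there is no ∂_3, so H_2 ≅ 0.

As a check, the Euler characteristic is 7 − 18 + 12 = 1, which agrees with 1 − 0 + 0 = 1.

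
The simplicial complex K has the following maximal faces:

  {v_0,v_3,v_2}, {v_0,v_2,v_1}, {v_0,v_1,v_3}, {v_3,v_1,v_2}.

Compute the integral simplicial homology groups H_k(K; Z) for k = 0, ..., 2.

K has 4 vertices, 6 edges, 4 triangles.
rank ∂_0 = 0, rank ∂_1 = 3 ⇒ b_0 = 4 − 0 − 3 = 1; all invariant factors of ∂_1 are 1 so no torsion. So H_0 = Z.
rank ∂_1 = 3, rank ∂_2 = 3 ⇒ b_1 = 6 − 3 − 3 = 0; all invariant factors of ∂_2 are 1 so no torsion. So H_1 = 0.
rank ∂_2 = 3, rank ∂_3 = 0 ⇒ b_2 = 4 − 3 − 0 = 1. So H_2 = Z.

H_0 = Z,  H_1 = 0,  H_2 = Z.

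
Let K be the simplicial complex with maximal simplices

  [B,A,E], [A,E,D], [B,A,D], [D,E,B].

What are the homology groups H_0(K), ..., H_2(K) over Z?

We work with the vertex ordering A < B < D < E. The simplices of K, each written with vertices in increasing order, are:

  0-simplices (4): A, B, D, E
  1-simplices (6): AB, AD, AE, BD, BE, DE
  2-simplices (4): ABD, ABE, ADE, BDE

Hence C_0 ≅ Z^4, C_1 ≅ Z^6, C_2 ≅ Z^4.

Boundary ∂_1: C_1 → C_0 maps an edge to its endpoints' difference, ∂[p,q] = q − p. For instance
  ∂AB = B − A.
This gives a 4×6 integer matrix of rank 3; reducing to Smith normal form yields diagonal entries (1,1,1).

∂_2: C_2 → C_1 acts by ∂[p,q,r] = [q,r] − [p,r] + [p,q]. For instance
  ∂ADE = DE − AE + AD,
  ∂ABE = BE − AE + AB.
As a 6×4 matrix over Z this has rank 3, with invariant factors (1,1,1).

From H_k ≅ ker(∂_k) / im(∂_{k+1}) we obtain:

  H_0: rank C_0 − rank ∂_1 = 4 − 3 = 1, and the invariant factors of ∂_1 are all 1, so H_0 = Z.
  H_1: rank ker ∂_1 − rank ∂_2 = (6 − 3) − 3 = 0, and the invariant factors of ∂_2 are all 1, so H_1 = 0.
  H_2: rank ker ∂_2 − rank ∂_3 = (4 − 3) − 0 = 1, and there is no ∂_3, so H_2 = Z.

As a check, the Euler characteristic is 4 − 6 + 4 = 2, which agrees with 1 − 0 + 1 = 2.

H_0 = Z,  H_1 = 0,  H_2 = Z.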